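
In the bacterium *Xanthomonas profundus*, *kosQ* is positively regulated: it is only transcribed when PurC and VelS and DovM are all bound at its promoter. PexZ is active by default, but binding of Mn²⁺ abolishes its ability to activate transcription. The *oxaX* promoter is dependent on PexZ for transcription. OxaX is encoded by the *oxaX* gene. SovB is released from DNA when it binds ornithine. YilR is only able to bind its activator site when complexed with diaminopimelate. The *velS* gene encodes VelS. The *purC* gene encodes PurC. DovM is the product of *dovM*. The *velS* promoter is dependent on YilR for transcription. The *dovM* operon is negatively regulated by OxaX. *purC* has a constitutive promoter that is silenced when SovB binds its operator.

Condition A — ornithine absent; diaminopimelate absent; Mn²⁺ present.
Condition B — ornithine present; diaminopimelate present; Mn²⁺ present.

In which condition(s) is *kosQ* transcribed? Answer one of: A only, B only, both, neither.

Condition A:
Ornithine is absent, so SovB is active.
With repressor SovB bound, *purC* is not transcribed.
So PurC is not produced.
Diaminopimelate is absent, so YilR is inactive.
Required activator YilR is absent, so *velS* is not transcribed.
So VelS is not produced.
Mn²⁺ is present, so PexZ is inactive.
Required activator PexZ is absent, so *oxaX* is not transcribed.
So OxaX is not produced.
With no repressor bound, *dovM* is transcribed.
So DovM is produced and active.
Required activator PurC is absent, so *kosQ* is not transcribed.
→ *kosQ* is OFF in A.
Condition B:
Ornithine is present, so SovB is inactive.
With no repressor bound, *purC* is transcribed.
So PurC is produced and active.
Diaminopimelate is present, so YilR is active.
No repressor is bound and YilR is active, so *velS* is transcribed.
So VelS is produced and active.
Mn²⁺ is present, so PexZ is inactive.
Required activator PexZ is absent, so *oxaX* is not transcribed.
So OxaX is not produced.
With no repressor bound, *dovM* is transcribed.
So DovM is produced and active.
No repressor is bound and PurC and VelS and DovM are active, so *kosQ* is transcribed.
→ *kosQ* is ON in B.

B only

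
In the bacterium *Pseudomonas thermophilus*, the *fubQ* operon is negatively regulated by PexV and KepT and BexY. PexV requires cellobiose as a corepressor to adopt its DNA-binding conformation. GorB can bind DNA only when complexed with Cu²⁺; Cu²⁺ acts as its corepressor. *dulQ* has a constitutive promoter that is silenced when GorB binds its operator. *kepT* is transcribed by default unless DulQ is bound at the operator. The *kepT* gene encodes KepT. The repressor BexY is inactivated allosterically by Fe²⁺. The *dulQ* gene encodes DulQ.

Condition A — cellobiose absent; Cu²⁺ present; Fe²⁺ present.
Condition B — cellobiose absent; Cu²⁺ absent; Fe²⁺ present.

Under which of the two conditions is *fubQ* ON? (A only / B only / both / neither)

Condition A:
Cellobiose is absent, so PexV is inactive.
Cu²⁺ is present, so GorB is active.
With repressor GorB bound, *dulQ* is not transcribed.
So DulQ is not produced.
With no repressor bound, *kepT* is transcribed.
So KepT is produced and active.
Fe²⁺ is present, so BexY is inactive.
With repressor KepT bound, *fubQ* is not transcribed.
→ *fubQ* is OFF in A.
Condition B:
Cellobiose is absent, so PexV is inactive.
Cu²⁺ is absent, so GorB is inactive.
With no repressor bound, *dulQ* is transcribed.
So DulQ is produced and active.
With repressor DulQ bound, *kepT* is not transcribed.
So KepT is not produced.
Fe²⁺ is present, so BexY is inactive.
With no repressor bound, *fubQ* is transcribed.
→ *fubQ* is ON in B.

B only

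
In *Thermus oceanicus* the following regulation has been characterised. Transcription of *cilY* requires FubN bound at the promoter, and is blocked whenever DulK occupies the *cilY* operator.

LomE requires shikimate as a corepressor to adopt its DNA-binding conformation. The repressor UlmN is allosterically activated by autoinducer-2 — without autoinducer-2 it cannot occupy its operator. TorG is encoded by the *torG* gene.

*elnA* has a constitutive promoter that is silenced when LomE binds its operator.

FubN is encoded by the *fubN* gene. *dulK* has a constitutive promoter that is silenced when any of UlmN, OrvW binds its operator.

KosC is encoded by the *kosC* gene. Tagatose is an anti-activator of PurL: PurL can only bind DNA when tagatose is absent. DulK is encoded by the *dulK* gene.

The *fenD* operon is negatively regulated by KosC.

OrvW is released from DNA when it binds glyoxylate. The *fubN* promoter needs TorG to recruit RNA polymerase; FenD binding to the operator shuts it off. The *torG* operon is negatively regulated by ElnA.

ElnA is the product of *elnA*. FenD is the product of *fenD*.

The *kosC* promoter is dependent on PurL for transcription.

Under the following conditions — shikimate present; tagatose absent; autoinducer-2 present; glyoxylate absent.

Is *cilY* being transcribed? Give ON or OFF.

ON

Shikimate is present, so LomE is active.
With repressor LomE bound, *elnA* is not transcribed.
So ElnA is not produced.
With no repressor bound, *torG* is transcribed.
So TorG is produced and active.
Tagatose is absent, so PurL is active.
No repressor is bound and PurL is active, so *kosC* is transcribed.
So KosC is produced and active.
With repressor KosC bound, *fenD* is not transcribed.
So FenD is not produced.
No repressor is bound and TorG is active, so *fubN* is transcribed.
So FubN is produced and active.
Autoinducer-2 is present, so UlmN is active.
Glyoxylate is absent, so OrvW is active.
With repressor UlmN bound, *dulK* is not transcribed.
So DulK is not produced.
No repressor is bound and FubN is active, so *cilY* is transcribed.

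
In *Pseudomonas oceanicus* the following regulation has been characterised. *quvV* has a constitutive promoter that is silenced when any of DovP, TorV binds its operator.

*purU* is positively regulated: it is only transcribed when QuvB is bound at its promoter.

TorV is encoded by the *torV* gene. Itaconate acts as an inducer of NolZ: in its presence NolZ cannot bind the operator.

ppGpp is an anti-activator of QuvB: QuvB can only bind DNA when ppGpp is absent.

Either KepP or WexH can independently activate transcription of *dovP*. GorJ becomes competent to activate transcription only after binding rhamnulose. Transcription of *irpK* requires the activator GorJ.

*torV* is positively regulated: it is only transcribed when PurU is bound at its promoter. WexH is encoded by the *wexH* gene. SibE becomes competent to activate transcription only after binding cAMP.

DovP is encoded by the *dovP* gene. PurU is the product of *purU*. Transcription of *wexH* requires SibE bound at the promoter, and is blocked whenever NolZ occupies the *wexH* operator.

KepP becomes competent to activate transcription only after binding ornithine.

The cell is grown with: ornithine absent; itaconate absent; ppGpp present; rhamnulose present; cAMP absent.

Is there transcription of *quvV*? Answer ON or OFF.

Ornithine is absent, so KepP is inactive.
Itaconate is absent, so NolZ is active.
cAMP is absent, so SibE is inactive.
With repressor NolZ bound, *wexH* is not transcribed.
So WexH is not produced.
No activator is available at the *dovP* promoter, so *dovP* is not transcribed.
So DovP is not produced.
ppGpp is present, so QuvB is inactive.
Required activator QuvB is absent, so *purU* is not transcribed.
So PurU is not produced.
Required activator PurU is absent, so *torV* is not transcribed.
So TorV is not produced.
With no repressor bound, *quvV* is transcribed.

ON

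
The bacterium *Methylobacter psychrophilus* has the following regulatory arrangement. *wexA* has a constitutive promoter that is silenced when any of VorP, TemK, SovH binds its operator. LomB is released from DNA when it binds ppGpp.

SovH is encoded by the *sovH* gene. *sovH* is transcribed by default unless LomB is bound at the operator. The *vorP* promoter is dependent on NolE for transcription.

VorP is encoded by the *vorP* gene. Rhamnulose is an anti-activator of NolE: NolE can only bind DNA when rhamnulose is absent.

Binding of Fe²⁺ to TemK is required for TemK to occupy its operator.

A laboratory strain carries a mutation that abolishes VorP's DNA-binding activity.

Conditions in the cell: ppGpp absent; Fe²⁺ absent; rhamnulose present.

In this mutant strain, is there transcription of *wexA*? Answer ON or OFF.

ON

VorP is non-functional in this strain, so it has no effect.
Fe²⁺ is absent, so TemK is inactive.
ppGpp is absent, so LomB is active.
With repressor LomB bound, *sovH* is not transcribed.
So SovH is not produced.
With no repressor bound, *wexA* is transcribed.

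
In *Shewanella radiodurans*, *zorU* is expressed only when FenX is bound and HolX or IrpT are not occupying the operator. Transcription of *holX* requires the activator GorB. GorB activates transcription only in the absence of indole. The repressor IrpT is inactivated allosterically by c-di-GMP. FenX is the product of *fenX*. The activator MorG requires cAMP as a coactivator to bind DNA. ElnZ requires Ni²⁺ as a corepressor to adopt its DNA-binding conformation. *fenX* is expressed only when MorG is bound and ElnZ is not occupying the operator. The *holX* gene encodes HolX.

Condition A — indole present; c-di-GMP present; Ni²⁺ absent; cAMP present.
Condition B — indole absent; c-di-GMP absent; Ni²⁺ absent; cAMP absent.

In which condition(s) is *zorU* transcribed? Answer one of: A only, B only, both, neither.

Condition A:
Indole is present, so GorB is inactive.
Required activator GorB is absent, so *holX* is not transcribed.
So HolX is not produced.
c-di-GMP is present, so IrpT is inactive.
Ni²⁺ is absent, so ElnZ is inactive.
cAMP is present, so MorG is active.
No repressor is bound and MorG is active, so *fenX* is transcribed.
So FenX is produced and active.
No repressor is bound and FenX is active, so *zorU* is transcribed.
→ *zorU* is ON in A.
Condition B:
Indole is absent, so GorB is active.
No repressor is bound and GorB is active, so *holX* is transcribed.
So HolX is produced and active.
c-di-GMP is absent, so IrpT is active.
Ni²⁺ is absent, so ElnZ is inactive.
cAMP is absent, so MorG is inactive.
Required activator MorG is absent, so *fenX* is not transcribed.
So FenX is not produced.
With repressor HolX bound, *zorU* is not transcribed.
→ *zorU* is OFF in B.

A only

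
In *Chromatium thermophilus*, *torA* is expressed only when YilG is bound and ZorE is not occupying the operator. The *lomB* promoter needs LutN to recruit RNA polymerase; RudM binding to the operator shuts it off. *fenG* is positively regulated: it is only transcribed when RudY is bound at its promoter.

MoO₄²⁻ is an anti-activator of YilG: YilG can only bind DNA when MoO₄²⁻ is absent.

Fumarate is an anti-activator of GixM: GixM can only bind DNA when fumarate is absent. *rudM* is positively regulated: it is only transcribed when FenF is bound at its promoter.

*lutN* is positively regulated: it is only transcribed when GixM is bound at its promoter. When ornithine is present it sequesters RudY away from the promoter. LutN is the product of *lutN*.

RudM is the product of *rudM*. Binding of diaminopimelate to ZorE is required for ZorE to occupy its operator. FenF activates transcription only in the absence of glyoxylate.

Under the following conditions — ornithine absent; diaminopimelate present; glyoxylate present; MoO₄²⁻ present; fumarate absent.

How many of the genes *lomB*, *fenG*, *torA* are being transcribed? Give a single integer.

Fumarate is absent, so GixM is active.
No repressor is bound and GixM is active, so *lutN* is transcribed.
So LutN is produced and active.
Glyoxylate is present, so FenF is inactive.
Required activator FenF is absent, so *rudM* is not transcribed.
So RudM is not produced.
No repressor is bound and LutN is active, so *lomB* is transcribed.
→ *lomB* is ON.
Ornithine is absent, so RudY is active.
No repressor is bound and RudY is active, so *fenG* is transcribed.
→ *fenG* is ON.
Diaminopimelate is present, so ZorE is active.
MoO₄²⁻ is present, so YilG is inactive.
With repressor ZorE bound, *torA* is not transcribed.
→ *torA* is OFF.
2 of the 3 genes are transcribed.

2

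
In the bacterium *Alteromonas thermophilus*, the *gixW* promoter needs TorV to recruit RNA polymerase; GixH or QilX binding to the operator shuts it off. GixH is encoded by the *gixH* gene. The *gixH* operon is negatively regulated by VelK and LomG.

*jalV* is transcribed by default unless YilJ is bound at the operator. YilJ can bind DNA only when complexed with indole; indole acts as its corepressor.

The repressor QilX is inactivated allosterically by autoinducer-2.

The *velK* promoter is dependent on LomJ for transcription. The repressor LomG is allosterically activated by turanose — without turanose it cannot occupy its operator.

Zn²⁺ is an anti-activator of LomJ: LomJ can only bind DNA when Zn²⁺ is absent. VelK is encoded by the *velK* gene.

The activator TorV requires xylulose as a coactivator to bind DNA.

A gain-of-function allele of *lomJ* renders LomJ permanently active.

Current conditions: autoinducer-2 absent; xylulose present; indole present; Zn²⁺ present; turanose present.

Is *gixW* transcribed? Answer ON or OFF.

OFF

Xylulose is present, so TorV is active.
LomJ is constitutively active in this strain.
No repressor is bound and LomJ is active, so *velK* is transcribed.
So VelK is produced and active.
Turanose is present, so LomG is active.
With repressor VelK bound, *gixH* is not transcribed.
So GixH is not produced.
Autoinducer-2 is absent, so QilX is active.
With repressor QilX bound, *gixW* is not transcribed.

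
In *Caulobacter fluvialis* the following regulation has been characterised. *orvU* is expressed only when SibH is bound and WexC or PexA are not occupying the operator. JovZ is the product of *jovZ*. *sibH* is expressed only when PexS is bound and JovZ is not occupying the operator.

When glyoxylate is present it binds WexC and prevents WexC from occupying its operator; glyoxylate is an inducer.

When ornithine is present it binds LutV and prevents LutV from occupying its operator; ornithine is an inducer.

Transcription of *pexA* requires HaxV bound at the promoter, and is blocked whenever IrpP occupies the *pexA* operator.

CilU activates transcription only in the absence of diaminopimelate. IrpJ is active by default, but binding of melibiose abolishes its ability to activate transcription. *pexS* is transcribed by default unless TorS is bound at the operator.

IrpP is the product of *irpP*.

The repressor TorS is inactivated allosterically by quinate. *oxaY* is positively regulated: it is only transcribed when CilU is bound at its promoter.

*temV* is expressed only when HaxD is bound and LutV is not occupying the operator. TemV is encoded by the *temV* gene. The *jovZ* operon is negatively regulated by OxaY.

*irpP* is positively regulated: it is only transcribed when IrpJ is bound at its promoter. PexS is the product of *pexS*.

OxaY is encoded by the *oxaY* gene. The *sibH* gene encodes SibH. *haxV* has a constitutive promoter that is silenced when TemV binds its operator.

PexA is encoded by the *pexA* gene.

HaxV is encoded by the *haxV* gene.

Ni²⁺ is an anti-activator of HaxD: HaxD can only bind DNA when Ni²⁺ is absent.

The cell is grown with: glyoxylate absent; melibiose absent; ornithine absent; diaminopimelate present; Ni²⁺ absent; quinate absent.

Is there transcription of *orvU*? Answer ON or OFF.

Glyoxylate is absent, so WexC is active.
Diaminopimelate is present, so CilU is inactive.
Required activator CilU is absent, so *oxaY* is not transcribed.
So OxaY is not produced.
With no repressor bound, *jovZ* is transcribed.
So JovZ is produced and active.
Quinate is absent, so TorS is active.
With repressor TorS bound, *pexS* is not transcribed.
So PexS is not produced.
With repressor JovZ bound, *sibH* is not transcribed.
So SibH is not produced.
Melibiose is absent, so IrpJ is active.
No repressor is bound and IrpJ is active, so *irpP* is transcribed.
So IrpP is produced and active.
Ornithine is absent, so LutV is active.
Ni²⁺ is absent, so HaxD is active.
With repressor LutV bound, *temV* is not transcribed.
So TemV is not produced.
With no repressor bound, *haxV* is transcribed.
So HaxV is produced and active.
With repressor IrpP bound, *pexA* is not transcribed.
So PexA is not produced.
With repressor WexC bound, *orvU* is not transcribed.

OFF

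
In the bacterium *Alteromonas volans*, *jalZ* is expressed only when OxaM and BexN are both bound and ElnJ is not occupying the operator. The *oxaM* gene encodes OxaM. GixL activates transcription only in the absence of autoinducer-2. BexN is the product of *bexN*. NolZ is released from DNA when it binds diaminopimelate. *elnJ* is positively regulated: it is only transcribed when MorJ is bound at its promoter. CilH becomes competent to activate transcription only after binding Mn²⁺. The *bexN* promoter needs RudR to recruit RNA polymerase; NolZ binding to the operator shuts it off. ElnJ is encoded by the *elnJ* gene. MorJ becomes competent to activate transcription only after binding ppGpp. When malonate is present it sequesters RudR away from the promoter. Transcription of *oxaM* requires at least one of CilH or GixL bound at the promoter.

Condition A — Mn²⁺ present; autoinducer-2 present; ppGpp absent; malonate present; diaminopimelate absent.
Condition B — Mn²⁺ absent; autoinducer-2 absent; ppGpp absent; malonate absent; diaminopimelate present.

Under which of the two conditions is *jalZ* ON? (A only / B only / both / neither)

B only

Condition A:
Mn²⁺ is present, so CilH is active.
Autoinducer-2 is present, so GixL is inactive.
Activator CilH is present, so *oxaM* is transcribed.
So OxaM is produced and active.
ppGpp is absent, so MorJ is inactive.
Required activator MorJ is absent, so *elnJ* is not transcribed.
So ElnJ is not produced.
Malonate is present, so RudR is inactive.
Diaminopimelate is absent, so NolZ is active.
With repressor NolZ bound, *bexN* is not transcribed.
So BexN is not produced.
Required activator BexN is absent, so *jalZ* is not transcribed.
→ *jalZ* is OFF in A.
Condition B:
Mn²⁺ is absent, so CilH is inactive.
Autoinducer-2 is absent, so GixL is active.
Activator GixL is present, so *oxaM* is transcribed.
So OxaM is produced and active.
ppGpp is absent, so MorJ is inactive.
Required activator MorJ is absent, so *elnJ* is not transcribed.
So ElnJ is not produced.
Malonate is absent, so RudR is active.
Diaminopimelate is present, so NolZ is inactive.
No repressor is bound and RudR is active, so *bexN* is transcribed.
So BexN is produced and active.
No repressor is bound and OxaM and BexN are active, so *jalZ* is transcribed.
→ *jalZ* is ON in B.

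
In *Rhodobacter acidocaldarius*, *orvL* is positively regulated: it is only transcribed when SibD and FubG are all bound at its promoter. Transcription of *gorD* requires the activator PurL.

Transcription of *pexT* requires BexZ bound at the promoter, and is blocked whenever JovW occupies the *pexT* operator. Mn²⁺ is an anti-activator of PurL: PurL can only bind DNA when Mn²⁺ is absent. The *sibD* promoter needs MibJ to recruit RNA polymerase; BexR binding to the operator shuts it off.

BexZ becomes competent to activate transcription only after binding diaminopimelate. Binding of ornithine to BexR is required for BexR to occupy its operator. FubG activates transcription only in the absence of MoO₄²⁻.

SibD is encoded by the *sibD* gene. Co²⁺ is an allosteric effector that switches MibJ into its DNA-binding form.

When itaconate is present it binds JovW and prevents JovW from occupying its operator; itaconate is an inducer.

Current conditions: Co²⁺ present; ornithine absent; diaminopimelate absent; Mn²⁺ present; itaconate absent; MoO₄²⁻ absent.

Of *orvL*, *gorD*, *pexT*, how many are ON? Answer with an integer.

1

Co²⁺ is present, so MibJ is active.
Ornithine is absent, so BexR is inactive.
No repressor is bound and MibJ is active, so *sibD* is transcribed.
So SibD is produced and active.
MoO₄²⁻ is absent, so FubG is active.
No repressor is bound and SibD and FubG are active, so *orvL* is transcribed.
→ *orvL* is ON.
Mn²⁺ is present, so PurL is inactive.
Required activator PurL is absent, so *gorD* is not transcribed.
→ *gorD* is OFF.
Itaconate is absent, so JovW is active.
Diaminopimelate is absent, so BexZ is inactive.
With repressor JovW bound, *pexT* is not transcribed.
→ *pexT* is OFF.
1 of the 3 genes is transcribed.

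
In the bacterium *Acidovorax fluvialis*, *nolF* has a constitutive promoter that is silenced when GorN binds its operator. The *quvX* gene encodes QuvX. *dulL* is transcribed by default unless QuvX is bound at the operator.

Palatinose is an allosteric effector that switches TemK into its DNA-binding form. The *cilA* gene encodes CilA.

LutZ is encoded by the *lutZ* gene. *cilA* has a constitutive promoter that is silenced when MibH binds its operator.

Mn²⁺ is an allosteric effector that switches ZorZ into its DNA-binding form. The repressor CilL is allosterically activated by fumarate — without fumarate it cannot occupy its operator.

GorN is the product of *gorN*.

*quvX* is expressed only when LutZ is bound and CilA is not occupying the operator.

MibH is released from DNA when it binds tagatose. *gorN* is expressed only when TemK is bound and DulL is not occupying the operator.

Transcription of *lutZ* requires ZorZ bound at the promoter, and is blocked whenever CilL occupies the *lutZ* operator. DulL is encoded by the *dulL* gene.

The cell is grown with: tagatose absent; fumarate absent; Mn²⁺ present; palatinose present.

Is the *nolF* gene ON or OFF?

Tagatose is absent, so MibH is active.
With repressor MibH bound, *cilA* is not transcribed.
So CilA is not produced.
Fumarate is absent, so CilL is inactive.
Mn²⁺ is present, so ZorZ is active.
No repressor is bound and ZorZ is active, so *lutZ* is transcribed.
So LutZ is produced and active.
No repressor is bound and LutZ is active, so *quvX* is transcribed.
So QuvX is produced and active.
With repressor QuvX bound, *dulL* is not transcribed.
So DulL is not produced.
Palatinose is present, so TemK is active.
No repressor is bound and TemK is active, so *gorN* is transcribed.
So GorN is produced and active.
With repressor GorN bound, *nolF* is not transcribed.

OFF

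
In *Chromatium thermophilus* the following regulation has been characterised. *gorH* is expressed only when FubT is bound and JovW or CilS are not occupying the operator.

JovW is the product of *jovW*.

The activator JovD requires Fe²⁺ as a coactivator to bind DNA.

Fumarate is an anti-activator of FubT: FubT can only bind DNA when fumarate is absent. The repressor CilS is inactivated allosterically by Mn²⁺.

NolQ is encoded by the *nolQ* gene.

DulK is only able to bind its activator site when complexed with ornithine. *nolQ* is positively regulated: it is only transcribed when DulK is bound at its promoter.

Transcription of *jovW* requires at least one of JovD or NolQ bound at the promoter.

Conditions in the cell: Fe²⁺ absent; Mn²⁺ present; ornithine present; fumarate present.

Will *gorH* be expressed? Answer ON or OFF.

OFF

Fumarate is present, so FubT is inactive.
Fe²⁺ is absent, so JovD is inactive.
Ornithine is present, so DulK is active.
No repressor is bound and DulK is active, so *nolQ* is transcribed.
So NolQ is produced and active.
Activator NolQ is present, so *jovW* is transcribed.
So JovW is produced and active.
Mn²⁺ is present, so CilS is inactive.
With repressor JovW bound, *gorH* is not transcribed.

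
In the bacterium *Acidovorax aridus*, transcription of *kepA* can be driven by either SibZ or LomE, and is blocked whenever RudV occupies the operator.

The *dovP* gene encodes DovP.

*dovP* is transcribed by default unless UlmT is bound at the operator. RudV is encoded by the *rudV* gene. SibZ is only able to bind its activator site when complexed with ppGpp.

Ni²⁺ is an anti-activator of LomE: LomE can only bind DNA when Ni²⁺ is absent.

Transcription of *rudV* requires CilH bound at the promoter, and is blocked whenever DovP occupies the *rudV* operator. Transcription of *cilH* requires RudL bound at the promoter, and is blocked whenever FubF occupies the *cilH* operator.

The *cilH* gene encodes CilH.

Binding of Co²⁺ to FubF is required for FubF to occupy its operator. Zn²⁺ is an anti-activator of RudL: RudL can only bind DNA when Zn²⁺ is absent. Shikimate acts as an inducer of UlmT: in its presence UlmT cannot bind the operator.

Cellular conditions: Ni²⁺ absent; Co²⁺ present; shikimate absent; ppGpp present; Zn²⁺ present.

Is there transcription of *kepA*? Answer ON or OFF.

ppGpp is present, so SibZ is active.
Shikimate is absent, so UlmT is active.
With repressor UlmT bound, *dovP* is not transcribed.
So DovP is not produced.
Zn²⁺ is present, so RudL is inactive.
Co²⁺ is present, so FubF is active.
With repressor FubF bound, *cilH* is not transcribed.
So CilH is not produced.
Required activator CilH is absent, so *rudV* is not transcribed.
So RudV is not produced.
Ni²⁺ is absent, so LomE is active.
Activator SibZ is present, so *kepA* is transcribed.

ON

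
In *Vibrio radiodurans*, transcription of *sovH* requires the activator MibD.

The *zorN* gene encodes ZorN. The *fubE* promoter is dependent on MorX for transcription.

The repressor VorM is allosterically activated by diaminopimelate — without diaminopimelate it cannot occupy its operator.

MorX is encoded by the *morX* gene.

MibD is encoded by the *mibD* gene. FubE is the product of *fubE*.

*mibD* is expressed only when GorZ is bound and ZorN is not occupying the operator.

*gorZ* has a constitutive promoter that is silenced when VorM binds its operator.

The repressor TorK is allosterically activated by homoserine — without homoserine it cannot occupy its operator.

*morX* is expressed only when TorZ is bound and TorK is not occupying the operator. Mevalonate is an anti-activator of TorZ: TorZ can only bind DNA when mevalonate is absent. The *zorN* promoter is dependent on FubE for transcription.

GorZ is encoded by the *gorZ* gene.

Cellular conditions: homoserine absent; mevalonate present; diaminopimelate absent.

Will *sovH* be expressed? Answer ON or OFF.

Mevalonate is present, so TorZ is inactive.
Homoserine is absent, so TorK is inactive.
Required activator TorZ is absent, so *morX* is not transcribed.
So MorX is not produced.
Required activator MorX is absent, so *fubE* is not transcribed.
So FubE is not produced.
Required activator FubE is absent, so *zorN* is not transcribed.
So ZorN is not produced.
Diaminopimelate is absent, so VorM is inactive.
With no repressor bound, *gorZ* is transcribed.
So GorZ is produced and active.
No repressor is bound and GorZ is active, so *mibD* is transcribed.
So MibD is produced and active.
No repressor is bound and MibD is active, so *sovH* is transcribed.

ON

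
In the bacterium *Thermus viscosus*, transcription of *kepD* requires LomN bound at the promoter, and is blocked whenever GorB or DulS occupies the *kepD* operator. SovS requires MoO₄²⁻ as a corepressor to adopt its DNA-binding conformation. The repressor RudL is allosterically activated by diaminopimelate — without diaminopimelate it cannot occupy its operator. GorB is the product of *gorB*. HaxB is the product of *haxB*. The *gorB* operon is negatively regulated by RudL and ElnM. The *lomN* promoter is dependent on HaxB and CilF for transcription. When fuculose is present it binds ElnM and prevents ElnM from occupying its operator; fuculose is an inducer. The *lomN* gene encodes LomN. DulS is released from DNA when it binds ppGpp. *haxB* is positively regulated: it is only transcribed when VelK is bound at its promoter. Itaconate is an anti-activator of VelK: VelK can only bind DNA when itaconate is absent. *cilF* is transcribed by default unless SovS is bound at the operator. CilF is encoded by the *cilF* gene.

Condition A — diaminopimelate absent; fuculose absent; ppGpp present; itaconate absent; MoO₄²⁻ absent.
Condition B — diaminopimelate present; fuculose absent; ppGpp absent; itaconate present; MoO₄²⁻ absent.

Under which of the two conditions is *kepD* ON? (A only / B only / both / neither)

Condition A:
Diaminopimelate is absent, so RudL is inactive.
Fuculose is absent, so ElnM is active.
With repressor ElnM bound, *gorB* is not transcribed.
So GorB is not produced.
ppGpp is present, so DulS is inactive.
Itaconate is absent, so VelK is active.
No repressor is bound and VelK is active, so *haxB* is transcribed.
So HaxB is produced and active.
MoO₄²⁻ is absent, so SovS is inactive.
With no repressor bound, *cilF* is transcribed.
So CilF is produced and active.
No repressor is bound and HaxB and CilF are active, so *lomN* is transcribed.
So LomN is produced and active.
No repressor is bound and LomN is active, so *kepD* is transcribed.
→ *kepD* is ON in A.
Condition B:
Diaminopimelate is present, so RudL is active.
Fuculose is absent, so ElnM is active.
With repressor RudL bound, *gorB* is not transcribed.
So GorB is not produced.
ppGpp is absent, so DulS is active.
Itaconate is present, so VelK is inactive.
Required activator VelK is absent, so *haxB* is not transcribed.
So HaxB is not produced.
MoO₄²⁻ is absent, so SovS is inactive.
With no repressor bound, *cilF* is transcribed.
So CilF is produced and active.
Required activator HaxB is absent, so *lomN* is not transcribed.
So LomN is not produced.
With repressor DulS bound, *kepD* is not transcribed.
→ *kepD* is OFF in B.

A only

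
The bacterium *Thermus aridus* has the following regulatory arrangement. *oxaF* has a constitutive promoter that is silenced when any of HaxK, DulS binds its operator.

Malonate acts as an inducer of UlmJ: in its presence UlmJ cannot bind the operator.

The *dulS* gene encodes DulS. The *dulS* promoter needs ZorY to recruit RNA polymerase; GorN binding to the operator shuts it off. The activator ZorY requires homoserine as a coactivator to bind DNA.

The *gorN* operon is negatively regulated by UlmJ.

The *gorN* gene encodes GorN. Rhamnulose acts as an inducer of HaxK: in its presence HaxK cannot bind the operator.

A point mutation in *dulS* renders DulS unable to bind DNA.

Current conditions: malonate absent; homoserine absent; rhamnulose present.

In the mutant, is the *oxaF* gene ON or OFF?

Rhamnulose is present, so HaxK is inactive.
DulS is non-functional in this strain, so it has no effect.
With no repressor bound, *oxaF* is transcribed.

ON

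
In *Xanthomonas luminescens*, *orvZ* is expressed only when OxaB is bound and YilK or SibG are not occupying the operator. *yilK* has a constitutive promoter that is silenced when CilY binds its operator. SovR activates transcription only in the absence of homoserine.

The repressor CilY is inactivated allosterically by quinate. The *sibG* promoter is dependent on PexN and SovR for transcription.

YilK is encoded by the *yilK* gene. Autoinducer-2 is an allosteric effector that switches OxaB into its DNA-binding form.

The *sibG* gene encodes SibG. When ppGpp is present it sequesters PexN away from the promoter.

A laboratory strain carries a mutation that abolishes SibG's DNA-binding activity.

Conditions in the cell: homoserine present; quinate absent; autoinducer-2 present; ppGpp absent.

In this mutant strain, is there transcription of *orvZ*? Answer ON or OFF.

Quinate is absent, so CilY is active.
With repressor CilY bound, *yilK* is not transcribed.
So YilK is not produced.
Autoinducer-2 is present, so OxaB is active.
SibG is non-functional in this strain, so it has no effect.
No repressor is bound and OxaB is active, so *orvZ* is transcribed.

ON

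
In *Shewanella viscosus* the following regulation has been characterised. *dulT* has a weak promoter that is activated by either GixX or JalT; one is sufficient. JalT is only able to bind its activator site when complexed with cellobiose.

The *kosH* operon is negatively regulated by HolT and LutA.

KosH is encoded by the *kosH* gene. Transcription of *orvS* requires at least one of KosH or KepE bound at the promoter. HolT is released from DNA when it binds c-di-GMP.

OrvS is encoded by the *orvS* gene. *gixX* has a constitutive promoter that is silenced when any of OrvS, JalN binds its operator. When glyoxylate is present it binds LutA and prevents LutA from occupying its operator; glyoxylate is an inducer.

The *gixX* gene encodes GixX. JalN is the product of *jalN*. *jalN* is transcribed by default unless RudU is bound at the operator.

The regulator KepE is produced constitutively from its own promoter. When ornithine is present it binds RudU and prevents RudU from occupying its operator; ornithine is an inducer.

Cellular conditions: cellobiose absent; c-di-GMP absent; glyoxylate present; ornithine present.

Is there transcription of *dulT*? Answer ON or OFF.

c-di-GMP is absent, so HolT is active.
Glyoxylate is present, so LutA is inactive.
With repressor HolT bound, *kosH* is not transcribed.
So KosH is not produced.
KepE is produced constitutively and is active.
Activator KepE is present, so *orvS* is transcribed.
So OrvS is produced and active.
Ornithine is present, so RudU is inactive.
With no repressor bound, *jalN* is transcribed.
So JalN is produced and active.
With repressor OrvS bound, *gixX* is not transcribed.
So GixX is not produced.
Cellobiose is absent, so JalT is inactive.
No activator is available at the *dulT* promoter, so *dulT* is not transcribed.

OFF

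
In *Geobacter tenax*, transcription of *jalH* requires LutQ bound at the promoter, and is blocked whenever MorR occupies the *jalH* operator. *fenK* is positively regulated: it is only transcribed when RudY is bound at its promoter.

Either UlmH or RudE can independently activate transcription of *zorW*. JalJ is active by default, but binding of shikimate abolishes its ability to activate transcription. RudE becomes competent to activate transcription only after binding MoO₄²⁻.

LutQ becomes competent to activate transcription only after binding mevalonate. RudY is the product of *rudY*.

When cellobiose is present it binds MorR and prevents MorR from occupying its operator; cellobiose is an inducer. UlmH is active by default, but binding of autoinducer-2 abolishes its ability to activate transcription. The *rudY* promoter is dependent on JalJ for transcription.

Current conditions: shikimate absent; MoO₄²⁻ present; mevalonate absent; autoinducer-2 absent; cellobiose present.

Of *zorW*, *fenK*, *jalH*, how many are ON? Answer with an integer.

2

Autoinducer-2 is absent, so UlmH is active.
MoO₄²⁻ is present, so RudE is active.
Activator UlmH is present, so *zorW* is transcribed.
→ *zorW* is ON.
Shikimate is absent, so JalJ is active.
No repressor is bound and JalJ is active, so *rudY* is transcribed.
So RudY is produced and active.
No repressor is bound and RudY is active, so *fenK* is transcribed.
→ *fenK* is ON.
Mevalonate is absent, so LutQ is inactive.
Cellobiose is present, so MorR is inactive.
Required activator LutQ is absent, so *jalH* is not transcribed.
→ *jalH* is OFF.
2 of the 3 genes are transcribed.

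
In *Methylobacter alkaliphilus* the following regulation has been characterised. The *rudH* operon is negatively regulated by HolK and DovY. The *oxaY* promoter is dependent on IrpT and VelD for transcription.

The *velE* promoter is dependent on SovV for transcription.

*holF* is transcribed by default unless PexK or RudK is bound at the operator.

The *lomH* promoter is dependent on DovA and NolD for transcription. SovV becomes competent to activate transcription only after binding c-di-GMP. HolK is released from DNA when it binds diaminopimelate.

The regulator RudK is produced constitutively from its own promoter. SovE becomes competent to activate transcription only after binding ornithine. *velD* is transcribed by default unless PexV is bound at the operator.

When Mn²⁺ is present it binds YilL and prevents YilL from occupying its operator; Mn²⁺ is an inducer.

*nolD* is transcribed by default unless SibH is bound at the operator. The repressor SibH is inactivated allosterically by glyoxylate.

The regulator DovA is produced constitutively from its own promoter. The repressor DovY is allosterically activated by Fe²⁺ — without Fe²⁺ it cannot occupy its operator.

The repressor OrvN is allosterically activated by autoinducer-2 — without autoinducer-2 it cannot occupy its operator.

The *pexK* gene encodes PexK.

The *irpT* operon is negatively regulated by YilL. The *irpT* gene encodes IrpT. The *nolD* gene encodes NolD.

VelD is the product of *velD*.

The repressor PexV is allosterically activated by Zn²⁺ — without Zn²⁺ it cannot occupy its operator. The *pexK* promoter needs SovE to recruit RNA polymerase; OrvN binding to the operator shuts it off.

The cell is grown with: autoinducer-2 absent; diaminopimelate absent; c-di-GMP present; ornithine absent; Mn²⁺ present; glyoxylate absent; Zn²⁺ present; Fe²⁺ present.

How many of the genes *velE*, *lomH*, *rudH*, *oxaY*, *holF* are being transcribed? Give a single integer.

1

c-di-GMP is present, so SovV is active.
No repressor is bound and SovV is active, so *velE* is transcribed.
→ *velE* is ON.
DovA is produced constitutively and is active.
Glyoxylate is absent, so SibH is active.
With repressor SibH bound, *nolD* is not transcribed.
So NolD is not produced.
Required activator NolD is absent, so *lomH* is not transcribed.
→ *lomH* is OFF.
Diaminopimelate is absent, so HolK is active.
Fe²⁺ is present, so DovY is active.
With repressor HolK bound, *rudH* is not transcribed.
→ *rudH* is OFF.
Mn²⁺ is present, so YilL is inactive.
With no repressor bound, *irpT* is transcribed.
So IrpT is produced and active.
Zn²⁺ is present, so PexV is active.
With repressor PexV bound, *velD* is not transcribed.
So VelD is not produced.
Required activator VelD is absent, so *oxaY* is not transcribed.
→ *oxaY* is OFF.
Autoinducer-2 is absent, so OrvN is inactive.
Ornithine is absent, so SovE is inactive.
Required activator SovE is absent, so *pexK* is not transcribed.
So PexK is not produced.
RudK is produced constitutively and is active.
With repressor RudK bound, *holF* is not transcribed.
→ *holF* is OFF.
1 of the 5 genes is transcribed.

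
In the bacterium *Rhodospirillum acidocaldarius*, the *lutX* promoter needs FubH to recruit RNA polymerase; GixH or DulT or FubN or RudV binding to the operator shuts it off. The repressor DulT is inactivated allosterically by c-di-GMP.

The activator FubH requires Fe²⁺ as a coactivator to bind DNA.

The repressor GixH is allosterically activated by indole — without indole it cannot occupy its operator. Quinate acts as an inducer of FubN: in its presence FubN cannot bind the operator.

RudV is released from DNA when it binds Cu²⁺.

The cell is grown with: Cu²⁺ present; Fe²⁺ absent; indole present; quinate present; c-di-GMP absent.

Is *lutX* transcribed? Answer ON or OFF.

OFF

Fe²⁺ is absent, so FubH is inactive.
Indole is present, so GixH is active.
c-di-GMP is absent, so DulT is active.
Quinate is present, so FubN is inactive.
Cu²⁺ is present, so RudV is inactive.
With repressor GixH bound, *lutX* is not transcribed.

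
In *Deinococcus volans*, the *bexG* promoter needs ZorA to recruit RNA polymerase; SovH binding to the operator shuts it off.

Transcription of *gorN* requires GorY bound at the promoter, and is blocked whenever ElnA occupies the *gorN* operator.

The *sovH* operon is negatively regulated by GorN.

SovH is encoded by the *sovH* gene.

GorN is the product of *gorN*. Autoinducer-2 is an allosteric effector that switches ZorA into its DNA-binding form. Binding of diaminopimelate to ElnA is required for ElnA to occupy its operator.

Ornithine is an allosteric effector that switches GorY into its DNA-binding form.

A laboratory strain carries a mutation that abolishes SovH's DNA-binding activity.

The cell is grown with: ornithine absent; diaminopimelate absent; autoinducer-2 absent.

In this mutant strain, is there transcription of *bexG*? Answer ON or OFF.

OFF

Autoinducer-2 is absent, so ZorA is inactive.
SovH is non-functional in this strain, so it has no effect.
Required activator ZorA is absent, so *bexG* is not transcribed.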